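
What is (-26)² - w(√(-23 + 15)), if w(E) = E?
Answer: 676 - 2*I*√2 ≈ 676.0 - 2.8284*I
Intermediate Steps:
(-26)² - w(√(-23 + 15)) = (-26)² - √(-23 + 15) = 676 - √(-8) = 676 - 2*I*√2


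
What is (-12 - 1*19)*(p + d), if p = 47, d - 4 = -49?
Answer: -62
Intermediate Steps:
d = -45 (d = 4 - 49 = -45)
(-12 - 1*19)*(p + d) = (-12 - 1*19)*(47 - 45) = (-12 - 19)*2 = -31*2 = -62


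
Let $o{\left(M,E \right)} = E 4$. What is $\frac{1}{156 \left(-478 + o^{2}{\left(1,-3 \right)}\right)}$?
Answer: $- \frac{1}{52104} \approx -1.9192 \cdot 10^{-5}$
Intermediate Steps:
$o{\left(M,E \right)} = 4 E$
$\frac{1}{156 \left(-478 + o^{2}{\left(1,-3 \right)}\right)} = \frac{1}{156 \left(-478 + \left(4 \left(-3\right)\right)^{2}\right)} = \frac{1}{156 \left(-478 + \left(-12\right)^{2}\right)} = \frac{1}{156 \left(-478 + 144\right)} = \frac{1}{156 \left(-334\right)} = \frac{1}{-52104} = - \frac{1}{52104}$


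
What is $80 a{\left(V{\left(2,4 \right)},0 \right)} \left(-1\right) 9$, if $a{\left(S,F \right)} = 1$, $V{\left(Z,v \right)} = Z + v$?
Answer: $-720$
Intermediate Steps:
$80 a{\left(V{\left(2,4 \right)},0 \right)} \left(-1\right) 9 = 80 \cdot 1 \left(-1\right) 9 = 80 \left(\left(-1\right) 9\right) = 80 \left(-9\right) = -720$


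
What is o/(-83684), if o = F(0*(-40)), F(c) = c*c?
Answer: 0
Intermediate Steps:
F(c) = c²
o = 0 (o = (0*(-40))² = 0² = 0)
o/(-83684) = 0/(-83684) = 0*(-1/83684) = 0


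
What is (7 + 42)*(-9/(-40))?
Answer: 441/40 ≈ 11.025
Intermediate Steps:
(7 + 42)*(-9/(-40)) = 49*(-9*(-1/40)) = 49*(9/40) = 441/40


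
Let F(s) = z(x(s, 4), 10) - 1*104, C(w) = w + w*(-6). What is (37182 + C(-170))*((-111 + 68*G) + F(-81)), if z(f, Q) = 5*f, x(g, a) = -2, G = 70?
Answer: 172475120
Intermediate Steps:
C(w) = -5*w (C(w) = w - 6*w = -5*w)
F(s) = -114 (F(s) = 5*(-2) - 1*104 = -10 - 104 = -114)
(37182 + C(-170))*((-111 + 68*G) + F(-81)) = (37182 - 5*(-170))*((-111 + 68*70) - 114) = (37182 + 850)*((-111 + 4760) - 114) = 38032*(4649 - 114) = 38032*4535 = 172475120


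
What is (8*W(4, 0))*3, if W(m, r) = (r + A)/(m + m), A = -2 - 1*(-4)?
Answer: 6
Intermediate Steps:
A = 2 (A = -2 + 4 = 2)
W(m, r) = (2 + r)/(2*m) (W(m, r) = (r + 2)/(m + m) = (2 + r)/((2*m)) = (2 + r)*(1/(2*m)) = (2 + r)/(2*m))
(8*W(4, 0))*3 = (8*((½)*(2 + 0)/4))*3 = (8*((½)*(¼)*2))*3 = (8*(¼))*3 = 2*3 = 6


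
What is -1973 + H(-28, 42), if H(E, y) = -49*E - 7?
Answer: -608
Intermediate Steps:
H(E, y) = -7 - 49*E
-1973 + H(-28, 42) = -1973 + (-7 - 49*(-28)) = -1973 + (-7 + 1372) = -1973 + 1365 = -608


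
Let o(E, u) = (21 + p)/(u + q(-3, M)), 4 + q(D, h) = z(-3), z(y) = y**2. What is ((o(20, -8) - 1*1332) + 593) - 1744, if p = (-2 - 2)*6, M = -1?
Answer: -2482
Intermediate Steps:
q(D, h) = 5 (q(D, h) = -4 + (-3)**2 = -4 + 9 = 5)
p = -24 (p = -4*6 = -24)
o(E, u) = -3/(5 + u) (o(E, u) = (21 - 24)/(u + 5) = -3/(5 + u))
((o(20, -8) - 1*1332) + 593) - 1744 = ((-3/(5 - 8) - 1*1332) + 593) - 1744 = ((-3/(-3) - 1332) + 593) - 1744 = ((-3*(-1/3) - 1332) + 593) - 1744 = ((1 - 1332) + 593) - 1744 = (-1331 + 593) - 1744 = -738 - 1744 = -2482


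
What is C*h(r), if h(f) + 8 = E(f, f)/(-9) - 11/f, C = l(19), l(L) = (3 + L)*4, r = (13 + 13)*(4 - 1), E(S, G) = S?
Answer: -19228/13 ≈ -1479.1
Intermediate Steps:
r = 78 (r = 26*3 = 78)
l(L) = 12 + 4*L
C = 88 (C = 12 + 4*19 = 12 + 76 = 88)
h(f) = -8 - 11/f - f/9 (h(f) = -8 + (f/(-9) - 11/f) = -8 + (f*(-⅑) - 11/f) = -8 + (-f/9 - 11/f) = -8 + (-11/f - f/9) = -8 - 11/f - f/9)
C*h(r) = 88*(-8 - 11/78 - ⅑*78) = 88*(-8 - 11*1/78 - 26/3) = 88*(-8 - 11/78 - 26/3) = 88*(-437/26) = -19228/13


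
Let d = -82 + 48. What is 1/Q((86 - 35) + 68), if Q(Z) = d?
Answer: -1/34 ≈ -0.029412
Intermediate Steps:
d = -34
Q(Z) = -34
1/Q((86 - 35) + 68) = 1/(-34) = -1/34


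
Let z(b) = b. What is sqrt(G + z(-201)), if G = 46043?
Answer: sqrt(45842) ≈ 214.11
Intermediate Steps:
sqrt(G + z(-201)) = sqrt(46043 - 201) = sqrt(45842)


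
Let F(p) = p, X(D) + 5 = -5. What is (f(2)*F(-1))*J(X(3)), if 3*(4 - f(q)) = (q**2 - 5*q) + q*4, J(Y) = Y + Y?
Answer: 200/3 ≈ 66.667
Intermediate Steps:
X(D) = -10 (X(D) = -5 - 5 = -10)
J(Y) = 2*Y
f(q) = 4 - q**2/3 + q/3 (f(q) = 4 - ((q**2 - 5*q) + q*4)/3 = 4 - ((q**2 - 5*q) + 4*q)/3 = 4 - (q**2 - q)/3 = 4 + (-q**2/3 + q/3) = 4 - q**2/3 + q/3)
(f(2)*F(-1))*J(X(3)) = ((4 - 1/3*2**2 + (1/3)*2)*(-1))*(2*(-10)) = ((4 - 1/3*4 + 2/3)*(-1))*(-20) = ((4 - 4/3 + 2/3)*(-1))*(-20) = ((10/3)*(-1))*(-20) = -10/3*(-20) = 200/3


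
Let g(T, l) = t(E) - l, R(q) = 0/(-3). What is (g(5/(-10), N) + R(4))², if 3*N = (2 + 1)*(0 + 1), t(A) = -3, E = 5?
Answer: 16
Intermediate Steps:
R(q) = 0 (R(q) = 0*(-⅓) = 0)
N = 1 (N = ((2 + 1)*(0 + 1))/3 = (3*1)/3 = (⅓)*3 = 1)
g(T, l) = -3 - l
(g(5/(-10), N) + R(4))² = ((-3 - 1*1) + 0)² = ((-3 - 1) + 0)² = (-4 + 0)² = (-4)² = 16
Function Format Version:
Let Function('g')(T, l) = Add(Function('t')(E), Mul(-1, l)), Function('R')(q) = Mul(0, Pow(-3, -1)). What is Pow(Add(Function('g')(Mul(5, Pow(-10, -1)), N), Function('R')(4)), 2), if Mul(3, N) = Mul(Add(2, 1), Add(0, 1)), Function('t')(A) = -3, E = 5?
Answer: 16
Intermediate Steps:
Function('R')(q) = 0 (Function('R')(q) = Mul(0, Rational(-1, 3)) = 0)
N = 1 (N = Mul(Rational(1, 3), Mul(Add(2, 1), Add(0, 1))) = Mul(Rational(1, 3), Mul(3, 1)) = Mul(Rational(1, 3), 3) = 1)
Function('g')(T, l) = Add(-3, Mul(-1, l))
Pow(Add(Function('g')(Mul(5, Pow(-10, -1)), N), Function('R')(4)), 2) = Pow(Add(Add(-3, Mul(-1, 1)), 0), 2) = Pow(Add(Add(-3, -1), 0), 2) = Pow(Add(-4, 0), 2) = Pow(-4, 2) = 16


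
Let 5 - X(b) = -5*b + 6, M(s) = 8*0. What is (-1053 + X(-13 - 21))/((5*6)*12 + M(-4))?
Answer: -17/5 ≈ -3.4000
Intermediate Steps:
M(s) = 0
X(b) = -1 + 5*b (X(b) = 5 - (-5*b + 6) = 5 - (6 - 5*b) = 5 + (-6 + 5*b) = -1 + 5*b)
(-1053 + X(-13 - 21))/((5*6)*12 + M(-4)) = (-1053 + (-1 + 5*(-13 - 21)))/((5*6)*12 + 0) = (-1053 + (-1 + 5*(-34)))/(30*12 + 0) = (-1053 + (-1 - 170))/(360 + 0) = (-1053 - 171)/360 = -1224*1/360 = -17/5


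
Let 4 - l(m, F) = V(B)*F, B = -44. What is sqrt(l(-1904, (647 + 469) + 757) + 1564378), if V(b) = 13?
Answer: sqrt(1540033) ≈ 1241.0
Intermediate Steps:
l(m, F) = 4 - 13*F
sqrt(l(-1904, (647 + 469) + 757) + 1564378) = sqrt((4 - 13*((647 + 469) + 757)) + 1564378) = sqrt((4 - 13*(1116 + 757)) + 1564378) = sqrt((4 - 13*1873) + 1564378) = sqrt((4 - 24349) + 1564378) = sqrt(-24345 + 1564378) = sqrt(1540033)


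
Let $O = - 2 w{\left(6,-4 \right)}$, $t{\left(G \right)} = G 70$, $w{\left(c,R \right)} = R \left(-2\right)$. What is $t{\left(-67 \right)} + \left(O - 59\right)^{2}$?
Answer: $935$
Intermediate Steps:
$w{\left(c,R \right)} = - 2 R$
$t{\left(G \right)} = 70 G$
$O = -16$ ($O = - 2 \left(\left(-2\right) \left(-4\right)\right) = \left(-2\right) 8 = -16$)
$t{\left(-67 \right)} + \left(O - 59\right)^{2} = 70 \left(-67\right) + \left(-16 - 59\right)^{2} = -4690 + \left(-75\right)^{2} = -4690 + 5625 = 935$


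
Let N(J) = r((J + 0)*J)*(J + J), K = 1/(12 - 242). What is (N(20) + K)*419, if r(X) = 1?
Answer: 3854381/230 ≈ 16758.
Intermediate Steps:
K = -1/230 (K = 1/(-230) = -1/230 ≈ -0.0043478)
N(J) = 2*J (N(J) = 1*(J + J) = 1*(2*J) = 2*J)
(N(20) + K)*419 = (2*20 - 1/230)*419 = (40 - 1/230)*419 = (9199/230)*419 = 3854381/230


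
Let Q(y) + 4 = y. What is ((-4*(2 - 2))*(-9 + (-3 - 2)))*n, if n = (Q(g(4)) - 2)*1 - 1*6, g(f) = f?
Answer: 0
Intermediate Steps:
Q(y) = -4 + y
n = -8 (n = ((-4 + 4) - 2)*1 - 1*6 = (0 - 2)*1 - 6 = -2*1 - 6 = -2 - 6 = -8)
((-4*(2 - 2))*(-9 + (-3 - 2)))*n = ((-4*(2 - 2))*(-9 + (-3 - 2)))*(-8) = ((-4*0)*(-9 - 5))*(-8) = (0*(-14))*(-8) = 0*(-8) = 0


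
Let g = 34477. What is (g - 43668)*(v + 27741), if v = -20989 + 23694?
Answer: -279829186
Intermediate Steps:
v = 2705
(g - 43668)*(v + 27741) = (34477 - 43668)*(2705 + 27741) = -9191*30446 = -279829186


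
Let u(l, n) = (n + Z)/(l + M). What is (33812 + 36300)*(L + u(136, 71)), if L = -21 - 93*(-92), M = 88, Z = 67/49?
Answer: 29322999978/49 ≈ 5.9843e+8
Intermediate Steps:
Z = 67/49 (Z = 67*(1/49) = 67/49 ≈ 1.3673)
u(l, n) = (67/49 + n)/(88 + l) (u(l, n) = (n + 67/49)/(l + 88) = (67/49 + n)/(88 + l))
L = 8535 (L = -21 + 8556 = 8535)
(33812 + 36300)*(L + u(136, 71)) = (33812 + 36300)*(8535 + (67/49 + 71)/(88 + 136)) = 70112*(8535 + (3546/49)/224) = 70112*(8535 + (1/224)*(3546/49)) = 70112*(8535 + 1773/5488) = 70112*(46841853/5488) = 29322999978/49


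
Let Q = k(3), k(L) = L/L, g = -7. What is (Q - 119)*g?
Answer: 826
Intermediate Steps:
k(L) = 1
Q = 1
(Q - 119)*g = (1 - 119)*(-7) = -118*(-7) = 826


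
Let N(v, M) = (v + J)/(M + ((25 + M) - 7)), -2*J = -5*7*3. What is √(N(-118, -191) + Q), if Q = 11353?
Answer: √1504250930/364 ≈ 106.55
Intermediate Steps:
J = 105/2 (J = -(-5*7)*3/2 = -(-35)*3/2 = -½*(-105) = 105/2 ≈ 52.500)
N(v, M) = (105/2 + v)/(18 + 2*M) (N(v, M) = (v + 105/2)/(M + ((25 + M) - 7)) = (105/2 + v)/(M + (18 + M)) = (105/2 + v)/(18 + 2*M))
√(N(-118, -191) + Q) = √((105 + 2*(-118))/(4*(9 - 191)) + 11353) = √((¼)*(105 - 236)/(-182) + 11353) = √((¼)*(-1/182)*(-131) + 11353) = √(131/728 + 11353) = √(8265115/728) = √1504250930/364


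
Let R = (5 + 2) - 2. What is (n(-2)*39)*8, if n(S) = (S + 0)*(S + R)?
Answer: -1872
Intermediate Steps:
R = 5 (R = 7 - 2 = 5)
n(S) = S*(5 + S) (n(S) = (S + 0)*(S + 5) = S*(5 + S))
(n(-2)*39)*8 = (-2*(5 - 2)*39)*8 = (-2*3*39)*8 = -6*39*8 = -234*8 = -1872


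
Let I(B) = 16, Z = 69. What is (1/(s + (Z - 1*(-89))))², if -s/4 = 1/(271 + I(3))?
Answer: 82369/2055896964 ≈ 4.0065e-5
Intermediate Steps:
s = -4/287 (s = -4/(271 + 16) = -4/287 ≈ -0.013937)
(1/(s + (Z - 1*(-89))))² = (1/(-4/287 + (69 - 1*(-89))))² = (1/(-4/287 + (69 + 89)))² = (1/(-4/287 + 158))² = (1/(45342/287))² = (287/45342)² = 82369/2055896964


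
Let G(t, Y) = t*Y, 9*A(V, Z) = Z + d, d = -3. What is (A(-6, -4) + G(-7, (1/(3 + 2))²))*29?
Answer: -6902/225 ≈ -30.676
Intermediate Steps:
A(V, Z) = -⅓ + Z/9 (A(V, Z) = (Z - 3)/9 = (-3 + Z)/9 = -⅓ + Z/9)
G(t, Y) = Y*t
(A(-6, -4) + G(-7, (1/(3 + 2))²))*29 = ((-⅓ + (⅑)*(-4)) + (1/(3 + 2))²*(-7))*29 = ((-⅓ - 4/9) + (1/5)²*(-7))*29 = (-7/9 + (⅕)²*(-7))*29 = (-7/9 + (1/25)*(-7))*29 = (-7/9 - 7/25)*29 = -238/225*29 = -6902/225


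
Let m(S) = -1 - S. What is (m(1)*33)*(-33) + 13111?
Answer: 15289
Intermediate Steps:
(m(1)*33)*(-33) + 13111 = ((-1 - 1*1)*33)*(-33) + 13111 = ((-1 - 1)*33)*(-33) + 13111 = -2*33*(-33) + 13111 = -66*(-33) + 13111 = 2178 + 13111 = 15289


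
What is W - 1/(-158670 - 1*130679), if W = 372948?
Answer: 107912130853/289349 ≈ 3.7295e+5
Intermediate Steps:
W - 1/(-158670 - 1*130679) = 372948 - 1/(-158670 - 1*130679) = 372948 - 1/(-158670 - 130679) = 372948 - 1/(-289349) = 372948 - 1*(-1/289349) = 372948 + 1/289349 = 107912130853/289349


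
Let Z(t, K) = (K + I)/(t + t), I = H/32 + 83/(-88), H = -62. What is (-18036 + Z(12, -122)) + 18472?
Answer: 1819685/4224 ≈ 430.80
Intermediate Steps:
I = -507/176 (I = -62/32 + 83/(-88) = -62*1/32 + 83*(-1/88) = -31/16 - 83/88 = -507/176 ≈ -2.8807)
Z(t, K) = (-507/176 + K)/(2*t) (Z(t, K) = (K - 507/176)/(t + t) = (-507/176 + K)/((2*t)) = (-507/176 + K)*(1/(2*t)) = (-507/176 + K)/(2*t))
(-18036 + Z(12, -122)) + 18472 = (-18036 + (1/352)*(-507 + 176*(-122))/12) + 18472 = (-18036 + (1/352)*(1/12)*(-507 - 21472)) + 18472 = (-18036 + (1/352)*(1/12)*(-21979)) + 18472 = (-18036 - 21979/4224) + 18472 = -76206043/4224 + 18472 = 1819685/4224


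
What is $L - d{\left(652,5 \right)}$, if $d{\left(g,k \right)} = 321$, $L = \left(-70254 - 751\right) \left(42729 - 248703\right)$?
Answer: $14625183549$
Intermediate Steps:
$L = 14625183870$ ($L = \left(-71005\right) \left(-205974\right) = 14625183870$)
$L - d{\left(652,5 \right)} = 14625183870 - 321 = 14625183549$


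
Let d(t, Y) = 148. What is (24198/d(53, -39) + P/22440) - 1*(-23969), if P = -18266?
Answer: 270757517/11220 ≈ 24132.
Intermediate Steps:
(24198/d(53, -39) + P/22440) - 1*(-23969) = (24198/148 - 18266/22440) - 1*(-23969) = (24198*(1/148) - 18266*1/22440) + 23969 = (327/2 - 9133/11220) + 23969 = 1825337/11220 + 23969 = 270757517/11220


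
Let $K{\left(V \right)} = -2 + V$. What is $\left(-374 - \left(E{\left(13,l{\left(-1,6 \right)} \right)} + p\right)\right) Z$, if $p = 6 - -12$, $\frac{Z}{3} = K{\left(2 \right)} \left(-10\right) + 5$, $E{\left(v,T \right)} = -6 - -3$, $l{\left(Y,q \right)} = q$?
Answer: $-5835$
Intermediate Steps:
$E{\left(v,T \right)} = -3$ ($E{\left(v,T \right)} = -6 + 3 = -3$)
$Z = 15$ ($Z = 3 \left(\left(-2 + 2\right) \left(-10\right) + 5\right) = 3 \left(0 \left(-10\right) + 5\right) = 3 \left(0 + 5\right) = 3 \cdot 5 = 15$)
$p = 18$ ($p = 6 + 12 = 18$)
$\left(-374 - \left(E{\left(13,l{\left(-1,6 \right)} \right)} + p\right)\right) Z = \left(-374 - \left(-3 + 18\right)\right) 15 = \left(-374 - 15\right) 15 = \left(-389\right) 15 = -5835$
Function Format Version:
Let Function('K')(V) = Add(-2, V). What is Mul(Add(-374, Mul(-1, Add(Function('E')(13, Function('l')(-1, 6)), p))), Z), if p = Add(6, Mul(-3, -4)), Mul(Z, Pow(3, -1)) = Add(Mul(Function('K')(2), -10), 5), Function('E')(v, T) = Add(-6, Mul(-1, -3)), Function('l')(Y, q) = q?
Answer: -5835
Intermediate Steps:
Function('E')(v, T) = -3 (Function('E')(v, T) = Add(-6, 3) = -3)
Z = 15 (Z = Mul(3, Add(Mul(Add(-2, 2), -10), 5)) = Mul(3, Add(Mul(0, -10), 5)) = Mul(3, Add(0, 5)) = Mul(3, 5) = 15)
p = 18 (p = Add(6, 12) = 18)
Mul(Add(-374, Mul(-1, Add(Function('E')(13, Function('l')(-1, 6)), p))), Z) = Mul(Add(-374, Mul(-1, Add(-3, 18))), 15) = Mul(Add(-374, Mul(-1, 15)), 15) = Mul(Add(-374, -15), 15) = Mul(-389, 15) = -5835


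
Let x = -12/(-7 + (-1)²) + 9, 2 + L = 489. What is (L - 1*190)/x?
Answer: 27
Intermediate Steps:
L = 487 (L = -2 + 489 = 487)
x = 11 (x = -12/(-7 + 1) + 9 = -12/(-6) + 9 = -12*(-⅙) + 9 = 2 + 9 = 11)
(L - 1*190)/x = (487 - 1*190)/11 = (487 - 190)*(1/11) = 297*(1/11) = 27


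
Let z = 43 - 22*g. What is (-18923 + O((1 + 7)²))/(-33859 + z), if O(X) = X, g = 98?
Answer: 18859/35972 ≈ 0.52427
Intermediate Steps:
z = -2113 (z = 43 - 22*98 = 43 - 2156 = -2113)
(-18923 + O((1 + 7)²))/(-33859 + z) = (-18923 + (1 + 7)²)/(-33859 - 2113) = (-18923 + 8²)/(-35972) = (-18923 + 64)*(-1/35972) = -18859*(-1/35972) = 18859/35972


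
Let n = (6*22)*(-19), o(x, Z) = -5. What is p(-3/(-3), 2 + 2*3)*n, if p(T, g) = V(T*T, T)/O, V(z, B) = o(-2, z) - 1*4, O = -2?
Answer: -11286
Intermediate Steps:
V(z, B) = -9 (V(z, B) = -5 - 1*4 = -5 - 4 = -9)
n = -2508 (n = 132*(-19) = -2508)
p(T, g) = 9/2 (p(T, g) = -9/(-2) = -9*(-1/2) = 9/2)
p(-3/(-3), 2 + 2*3)*n = (9/2)*(-2508) = -11286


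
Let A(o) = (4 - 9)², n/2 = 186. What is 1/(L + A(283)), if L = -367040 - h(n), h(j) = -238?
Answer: -1/366777 ≈ -2.7265e-6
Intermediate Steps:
n = 372 (n = 2*186 = 372)
A(o) = 25 (A(o) = (-5)² = 25)
L = -366802 (L = -367040 - 1*(-238) = -367040 + 238 = -366802)
1/(L + A(283)) = 1/(-366802 + 25) = 1/(-366777) = -1/366777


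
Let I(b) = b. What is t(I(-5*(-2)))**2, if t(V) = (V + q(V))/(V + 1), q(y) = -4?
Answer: 36/121 ≈ 0.29752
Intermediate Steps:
t(V) = (-4 + V)/(1 + V) (t(V) = (V - 4)/(V + 1) = (-4 + V)/(1 + V))
t(I(-5*(-2)))**2 = ((-4 - 5*(-2))/(1 - 5*(-2)))**2 = ((-4 + 10)/(1 + 10))**2 = (6/11)**2 = 36/121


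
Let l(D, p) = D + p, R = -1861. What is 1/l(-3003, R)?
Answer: -1/4864 ≈ -0.00020559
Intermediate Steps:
1/l(-3003, R) = 1/(-3003 - 1861) = 1/(-4864) = -1/4864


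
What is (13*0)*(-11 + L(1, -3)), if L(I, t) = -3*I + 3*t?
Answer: 0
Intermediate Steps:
(13*0)*(-11 + L(1, -3)) = (13*0)*(-11 + (-3*1 + 3*(-3))) = 0*(-11 + (-3 - 9)) = 0*(-11 - 12) = 0*(-23) = 0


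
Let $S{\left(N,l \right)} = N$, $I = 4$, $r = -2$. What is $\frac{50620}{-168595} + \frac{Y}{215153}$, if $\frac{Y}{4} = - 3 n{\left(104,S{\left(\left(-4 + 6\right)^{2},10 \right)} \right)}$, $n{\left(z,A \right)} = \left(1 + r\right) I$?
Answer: $- \frac{2176590460}{7254744007} \approx -0.30002$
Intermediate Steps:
$n{\left(z,A \right)} = -4$ ($n{\left(z,A \right)} = \left(1 - 2\right) 4 = \left(-1\right) 4 = -4$)
$Y = 48$ ($Y = 4 \left(\left(-3\right) \left(-4\right)\right) = 4 \cdot 12 = 48$)
$\frac{50620}{-168595} + \frac{Y}{215153} = \frac{50620}{-168595} + \frac{48}{215153} = 50620 \left(- \frac{1}{168595}\right) + 48 \cdot \frac{1}{215153} = - \frac{10124}{33719} + \frac{48}{215153} = - \frac{2176590460}{7254744007}$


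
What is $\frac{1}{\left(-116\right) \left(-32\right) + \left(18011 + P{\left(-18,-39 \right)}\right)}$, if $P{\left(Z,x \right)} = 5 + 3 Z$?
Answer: $\frac{1}{21674} \approx 4.6138 \cdot 10^{-5}$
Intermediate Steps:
$\frac{1}{\left(-116\right) \left(-32\right) + \left(18011 + P{\left(-18,-39 \right)}\right)} = \frac{1}{\left(-116\right) \left(-32\right) + \left(18011 + \left(5 + 3 \left(-18\right)\right)\right)} = \frac{1}{3712 + \left(18011 + \left(5 - 54\right)\right)} = \frac{1}{3712 + \left(18011 - 49\right)} = \frac{1}{3712 + 17962} = \frac{1}{21674}$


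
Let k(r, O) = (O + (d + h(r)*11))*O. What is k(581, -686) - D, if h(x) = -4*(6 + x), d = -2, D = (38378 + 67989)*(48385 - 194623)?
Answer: 15573087322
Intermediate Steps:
D = -15554897346 (D = 106367*(-146238) = -15554897346)
h(x) = -24 - 4*x
k(r, O) = O*(-266 + O - 44*r) (k(r, O) = (O + (-2 + (-24 - 4*r)*11))*O = (O + (-2 + (-264 - 44*r)))*O = (O + (-266 - 44*r))*O = (-266 + O - 44*r)*O = O*(-266 + O - 44*r))
k(581, -686) - D = -686*(-266 - 686 - 44*581) - 1*(-15554897346) = -686*(-266 - 686 - 25564) + 15554897346 = -686*(-26516) + 15554897346 = 18189976 + 15554897346 = 15573087322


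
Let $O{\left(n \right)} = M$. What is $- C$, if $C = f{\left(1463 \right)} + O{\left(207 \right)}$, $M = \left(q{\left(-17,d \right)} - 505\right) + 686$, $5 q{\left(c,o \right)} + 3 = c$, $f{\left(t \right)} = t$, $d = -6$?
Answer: $-1640$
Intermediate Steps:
$q{\left(c,o \right)} = - \frac{3}{5} + \frac{c}{5}$
$M = 177$ ($M = \left(\left(- \frac{3}{5} + \frac{1}{5} \left(-17\right)\right) - 505\right) + 686 = \left(\left(- \frac{3}{5} - \frac{17}{5}\right) - 505\right) + 686 = \left(-4 - 505\right) + 686 = -509 + 686 = 177$)
$O{\left(n \right)} = 177$
$C = 1640$ ($C = 1463 + 177 = 1640$)
$- C = \left(-1\right) 1640 = -1640$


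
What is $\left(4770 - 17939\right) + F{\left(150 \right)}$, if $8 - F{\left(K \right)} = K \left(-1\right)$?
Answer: $-13011$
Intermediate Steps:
$F{\left(K \right)} = 8 + K$ ($F{\left(K \right)} = 8 - K \left(-1\right) = 8 - - K = 8 + K$)
$\left(4770 - 17939\right) + F{\left(150 \right)} = \left(4770 - 17939\right) + \left(8 + 150\right) = -13169 + 158 = -13011$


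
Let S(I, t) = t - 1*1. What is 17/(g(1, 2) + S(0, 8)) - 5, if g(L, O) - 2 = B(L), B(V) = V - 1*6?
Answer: -3/4 ≈ -0.75000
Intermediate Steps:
S(I, t) = -1 + t (S(I, t) = t - 1 = -1 + t)
B(V) = -6 + V (B(V) = V - 6 = -6 + V)
g(L, O) = -4 + L (g(L, O) = 2 + (-6 + L) = -4 + L)
17/(g(1, 2) + S(0, 8)) - 5 = 17/((-4 + 1) + (-1 + 8)) - 5 = 17/(-3 + 7) - 5 = 17/4 - 5 = -3/4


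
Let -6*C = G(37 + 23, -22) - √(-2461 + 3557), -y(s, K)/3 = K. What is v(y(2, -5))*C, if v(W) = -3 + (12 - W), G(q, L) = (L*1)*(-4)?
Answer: 88 - 2*√274 ≈ 54.894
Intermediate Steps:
y(s, K) = -3*K
G(q, L) = -4*L (G(q, L) = L*(-4) = -4*L)
v(W) = 9 - W
C = -44/3 + √274/3 (C = -(-4*(-22) - √(-2461 + 3557))/6 = -(88 - √1096)/6 = -(88 - 2*√274)/6 = -44/3 + √274/3 ≈ -9.1490)
v(y(2, -5))*C = (9 - (-3)*(-5))*(-44/3 + √274/3) = (9 - 1*15)*(-44/3 + √274/3) = (9 - 15)*(-44/3 + √274/3) = -6*(-44/3 + √274/3) = 88 - 2*√274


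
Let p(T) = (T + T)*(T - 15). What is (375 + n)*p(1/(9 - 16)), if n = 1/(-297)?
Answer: 23611288/14553 ≈ 1622.4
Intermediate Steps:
n = -1/297 ≈ -0.0033670
p(T) = 2*T*(-15 + T) (p(T) = (2*T)*(-15 + T) = 2*T*(-15 + T))
(375 + n)*p(1/(9 - 16)) = (375 - 1/297)*(2*(-15 + 1/(9 - 16))/(9 - 16)) = 111374*(2*(-15 + 1/(-7))/(-7))/297 = 111374*(2*(-1/7)*(-15 - 1/7))/297 = 111374*(2*(-1/7)*(-106/7))/297 = (111374/297)*(212/49) = 23611288/14553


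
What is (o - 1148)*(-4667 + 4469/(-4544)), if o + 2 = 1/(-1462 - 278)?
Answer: 14147955509439/2635520 ≈ 5.3682e+6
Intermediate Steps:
o = -3481/1740 (o = -2 + 1/(-1462 - 278) = -2 + 1/(-1740) = -2 - 1/1740 = -3481/1740 ≈ -2.0006)
(o - 1148)*(-4667 + 4469/(-4544)) = (-3481/1740 - 1148)*(-4667 + 4469/(-4544)) = -2001001*(-4667 + 4469*(-1/4544))/1740 = -2001001*(-4667 - 4469/4544)/1740 = -2001001/1740*(-21211317/4544) = 14147955509439/2635520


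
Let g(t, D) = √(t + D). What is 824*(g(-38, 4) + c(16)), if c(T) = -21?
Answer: -17304 + 824*I*√34 ≈ -17304.0 + 4804.7*I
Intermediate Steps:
g(t, D) = √(D + t)
824*(g(-38, 4) + c(16)) = 824*(√(4 - 38) - 21) = 824*(√(-34) - 21) = 824*(I*√34 - 21) = 824*(-21 + I*√34) = -17304 + 824*I*√34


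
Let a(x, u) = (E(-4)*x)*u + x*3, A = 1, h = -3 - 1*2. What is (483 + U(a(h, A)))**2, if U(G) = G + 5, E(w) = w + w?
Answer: 263169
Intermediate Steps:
h = -5 (h = -3 - 2 = -5)
E(w) = 2*w
a(x, u) = 3*x - 8*u*x (a(x, u) = ((2*(-4))*x)*u + x*3 = (-8*x)*u + 3*x = -8*u*x + 3*x = 3*x - 8*u*x)
U(G) = 5 + G
(483 + U(a(h, A)))**2 = (483 + (5 - 5*(3 - 8*1)))**2 = (483 + (5 - 5*(3 - 8)))**2 = (483 + (5 - 5*(-5)))**2 = (483 + (5 + 25))**2 = (483 + 30)**2 = 513**2 = 263169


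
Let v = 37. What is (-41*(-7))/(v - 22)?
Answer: 287/15 ≈ 19.133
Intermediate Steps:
(-41*(-7))/(v - 22) = (-41*(-7))/(37 - 22) = 287/15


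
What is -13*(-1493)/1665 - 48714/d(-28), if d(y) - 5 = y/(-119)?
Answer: -1377122369/148185 ≈ -9293.3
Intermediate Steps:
d(y) = 5 - y/119 (d(y) = 5 + y/(-119) = 5 + y*(-1/119) = 5 - y/119)
-13*(-1493)/1665 - 48714/d(-28) = -13*(-1493)/1665 - 48714/(5 - 1/119*(-28)) = 19409*(1/1665) - 48714/(5 + 4/17) = 19409/1665 - 48714/89/17 = 19409/1665 - 48714*17/89 = 19409/1665 - 828138/89 = -1377122369/148185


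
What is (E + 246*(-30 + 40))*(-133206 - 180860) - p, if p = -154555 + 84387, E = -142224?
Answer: 43895190592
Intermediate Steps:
p = -70168
(E + 246*(-30 + 40))*(-133206 - 180860) - p = (-142224 + 246*(-30 + 40))*(-133206 - 180860) - 1*(-70168) = (-142224 + 246*10)*(-314066) + 70168 = (-142224 + 2460)*(-314066) + 70168 = -139764*(-314066) + 70168 = 43895120424 + 70168 = 43895190592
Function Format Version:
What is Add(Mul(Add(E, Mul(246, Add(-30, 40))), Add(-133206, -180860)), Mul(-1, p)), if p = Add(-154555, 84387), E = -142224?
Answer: 43895190592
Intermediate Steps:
p = -70168
Add(Mul(Add(E, Mul(246, Add(-30, 40))), Add(-133206, -180860)), Mul(-1, p)) = Add(Mul(Add(-142224, Mul(246, Add(-30, 40))), Add(-133206, -180860)), Mul(-1, -70168)) = Add(Mul(Add(-142224, Mul(246, 10)), -314066), 70168) = Add(Mul(Add(-142224, 2460), -314066), 70168) = Add(Mul(-139764, -314066), 70168) = Add(43895120424, 70168) = 43895190592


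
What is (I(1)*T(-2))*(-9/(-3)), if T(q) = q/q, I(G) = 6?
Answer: 18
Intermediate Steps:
T(q) = 1
(I(1)*T(-2))*(-9/(-3)) = (6*1)*(-9/(-3)) = 6*(-9*(-⅓)) = 6*3 = 18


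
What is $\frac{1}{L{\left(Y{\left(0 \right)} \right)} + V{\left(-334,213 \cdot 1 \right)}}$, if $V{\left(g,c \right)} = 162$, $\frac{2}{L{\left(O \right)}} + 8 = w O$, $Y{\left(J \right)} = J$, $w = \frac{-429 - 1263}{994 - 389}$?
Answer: $\frac{4}{647} \approx 0.0061824$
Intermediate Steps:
$w = - \frac{1692}{605} \approx -2.7967$
$L{\left(O \right)} = \frac{2}{-8 - \frac{1692 O}{605}}$
$\frac{1}{L{\left(Y{\left(0 \right)} \right)} + V{\left(-334,213 \cdot 1 \right)}} = \frac{1}{\frac{605}{2 \left(-1210 - 0\right)} + 162} = \frac{1}{\frac{605}{2 \left(-1210 + 0\right)} + 162} = \frac{1}{\frac{605}{2 \left(-1210\right)} + 162} = \frac{1}{\frac{605}{2} \left(- \frac{1}{1210}\right) + 162} = \frac{1}{- \frac{1}{4} + 162} = \frac{1}{\frac{647}{4}} = \frac{4}{647}$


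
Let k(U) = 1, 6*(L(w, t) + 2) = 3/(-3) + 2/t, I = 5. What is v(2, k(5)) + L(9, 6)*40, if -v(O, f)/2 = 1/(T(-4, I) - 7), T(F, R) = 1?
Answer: -757/9 ≈ -84.111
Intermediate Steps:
L(w, t) = -13/6 + 1/(3*t) (L(w, t) = -2 + (3/(-3) + 2/t)/6 = -2 + (3*(-⅓) + 2/t)/6 = -2 + (-1 + 2/t)/6 = -2 + (-⅙ + 1/(3*t)) = -13/6 + 1/(3*t))
v(O, f) = ⅓ (v(O, f) = -2/(1 - 7) = -2/(-6) = -2*(-⅙) = ⅓)
v(2, k(5)) + L(9, 6)*40 = ⅓ + ((⅙)*(2 - 13*6)/6)*40 = ⅓ + ((⅙)*(⅙)*(2 - 78))*40 = ⅓ + ((⅙)*(⅙)*(-76))*40 = ⅓ - 19/9*40 = ⅓ - 760/9 = -757/9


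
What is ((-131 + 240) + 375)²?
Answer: 234256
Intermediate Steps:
((-131 + 240) + 375)² = (109 + 375)² = 484² = 234256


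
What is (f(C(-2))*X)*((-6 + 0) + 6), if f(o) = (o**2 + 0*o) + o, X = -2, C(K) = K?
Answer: 0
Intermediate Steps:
f(o) = o + o**2 (f(o) = (o**2 + 0) + o = o**2 + o = o + o**2)
(f(C(-2))*X)*((-6 + 0) + 6) = (-2*(1 - 2)*(-2))*((-6 + 0) + 6) = (-2*(-1)*(-2))*(-6 + 6) = (2*(-2))*0 = -4*0 = 0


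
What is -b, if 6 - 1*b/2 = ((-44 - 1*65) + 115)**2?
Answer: 60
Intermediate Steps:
b = -60 (b = 12 - 2*((-44 - 1*65) + 115)**2 = 12 - 2*((-44 - 65) + 115)**2 = 12 - 2*(-109 + 115)**2 = 12 - 2*6**2 = 12 - 2*36 = 12 - 72 = -60)
-b = -1*(-60) = 60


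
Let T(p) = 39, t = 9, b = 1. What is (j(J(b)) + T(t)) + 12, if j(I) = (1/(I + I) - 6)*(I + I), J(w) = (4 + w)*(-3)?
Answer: 232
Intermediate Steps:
J(w) = -12 - 3*w
j(I) = 2*I*(-6 + 1/(2*I)) (j(I) = (1/(2*I) - 6)*(2*I) = (-6 + 1/(2*I))*(2*I) = 2*I*(-6 + 1/(2*I)))
(j(J(b)) + T(t)) + 12 = ((1 - 12*(-12 - 3*1)) + 39) + 12 = ((1 - 12*(-12 - 3)) + 39) + 12 = ((1 - 12*(-15)) + 39) + 12 = ((1 + 180) + 39) + 12 = (181 + 39) + 12 = 220 + 12 = 232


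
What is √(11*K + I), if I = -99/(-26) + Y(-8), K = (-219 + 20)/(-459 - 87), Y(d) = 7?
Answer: √1104285/273 ≈ 3.8493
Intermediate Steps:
K = 199/546 (K = -199/(-546) = -199*(-1/546) = 199/546 ≈ 0.36447)
I = 281/26 (I = -99/(-26) + 7 = -99*(-1/26) + 7 = 99/26 + 7 = 281/26 ≈ 10.808)
√(11*K + I) = √(11*(199/546) + 281/26) = √(2189/546 + 281/26) = √(4045/273) = √1104285/273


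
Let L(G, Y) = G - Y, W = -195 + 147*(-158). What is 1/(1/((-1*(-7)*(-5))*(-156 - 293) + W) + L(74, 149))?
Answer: -7706/577951 ≈ -0.013333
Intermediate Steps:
W = -23421 (W = -195 - 23226 = -23421)
1/(1/((-1*(-7)*(-5))*(-156 - 293) + W) + L(74, 149)) = 1/(1/((-1*(-7)*(-5))*(-156 - 293) - 23421) + (74 - 1*149)) = 1/(1/((7*(-5))*(-449) - 23421) + (74 - 149)) = 1/(1/(-35*(-449) - 23421) - 75) = 1/(1/(15715 - 23421) - 75) = 1/(1/(-7706) - 75) = 1/(-1/7706 - 75) = 1/(-577951/7706) = -7706/577951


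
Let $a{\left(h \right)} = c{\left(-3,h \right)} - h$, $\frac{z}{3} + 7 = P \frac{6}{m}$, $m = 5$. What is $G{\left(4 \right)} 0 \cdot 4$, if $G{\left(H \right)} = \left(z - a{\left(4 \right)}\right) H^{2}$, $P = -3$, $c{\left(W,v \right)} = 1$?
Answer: $0$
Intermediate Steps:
$z = - \frac{159}{5}$ ($z = -21 + 3 \left(- 3 \cdot \frac{6}{5}\right) = -21 + 3 \left(- 3 \cdot 6 \cdot \frac{1}{5}\right) = -21 + 3 \left(\left(-3\right) \frac{6}{5}\right) = -21 + 3 \left(- \frac{18}{5}\right) = -21 - \frac{54}{5} = - \frac{159}{5} \approx -31.8$)
$a{\left(h \right)} = 1 - h$
$G{\left(H \right)} = - \frac{144 H^{2}}{5}$ ($G{\left(H \right)} = \left(- \frac{159}{5} - \left(1 - 4\right)\right) H^{2} = \left(- \frac{159}{5} - -3\right) H^{2} = \left(- \frac{159}{5} + 3\right) H^{2} = - \frac{144 H^{2}}{5}$)
$G{\left(4 \right)} 0 \cdot 4 = - \frac{144 \cdot 4^{2}}{5} \cdot 0 \cdot 4 = \left(- \frac{144}{5}\right) 16 \cdot 0 \cdot 4 = \left(- \frac{2304}{5}\right) 0 \cdot 4 = 0 \cdot 4 = 0$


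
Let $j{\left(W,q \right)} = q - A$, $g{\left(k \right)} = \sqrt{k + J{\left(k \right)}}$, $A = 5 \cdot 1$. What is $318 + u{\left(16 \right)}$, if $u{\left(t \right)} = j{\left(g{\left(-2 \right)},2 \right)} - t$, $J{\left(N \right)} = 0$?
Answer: $299$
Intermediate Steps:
$A = 5$
$g{\left(k \right)} = \sqrt{k}$ ($g{\left(k \right)} = \sqrt{k + 0} = \sqrt{k}$)
$j{\left(W,q \right)} = -5 + q$ ($j{\left(W,q \right)} = q - 5 = -5 + q$)
$u{\left(t \right)} = -3 - t$ ($u{\left(t \right)} = \left(-5 + 2\right) - t = -3 - t$)
$318 + u{\left(16 \right)} = 318 - 19 = 299$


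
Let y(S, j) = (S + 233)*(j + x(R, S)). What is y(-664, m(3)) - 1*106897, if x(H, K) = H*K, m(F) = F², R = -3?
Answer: -969328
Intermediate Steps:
y(S, j) = (233 + S)*(j - 3*S) (y(S, j) = (S + 233)*(j - 3*S) = (233 + S)*(j - 3*S))
y(-664, m(3)) - 1*106897 = (-699*(-664) - 3*(-664)² + 233*3² - 664*3²) - 1*106897 = (464136 - 3*440896 + 233*9 - 664*9) - 106897 = (464136 - 1322688 + 2097 - 5976) - 106897 = -862431 - 106897 = -969328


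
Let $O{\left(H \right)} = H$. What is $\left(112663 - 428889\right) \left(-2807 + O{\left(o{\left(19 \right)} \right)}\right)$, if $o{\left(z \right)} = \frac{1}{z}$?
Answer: $\frac{16864965032}{19} \approx 8.8763 \cdot 10^{8}$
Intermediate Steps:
$\left(112663 - 428889\right) \left(-2807 + O{\left(o{\left(19 \right)} \right)}\right) = \left(112663 - 428889\right) \left(-2807 + \frac{1}{19}\right) = - 316226 \left(-2807 + \frac{1}{19}\right) = \left(-316226\right) \left(- \frac{53332}{19}\right) = \frac{16864965032}{19}$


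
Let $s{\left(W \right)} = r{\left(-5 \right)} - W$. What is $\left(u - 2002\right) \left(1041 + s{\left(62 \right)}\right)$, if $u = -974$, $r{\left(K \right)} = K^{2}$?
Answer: $-2987904$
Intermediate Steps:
$s{\left(W \right)} = 25 - W$ ($s{\left(W \right)} = \left(-5\right)^{2} - W = 25 - W$)
$\left(u - 2002\right) \left(1041 + s{\left(62 \right)}\right) = \left(-974 - 2002\right) \left(1041 + \left(25 - 62\right)\right) = - 2976 \left(1041 + \left(25 - 62\right)\right) = - 2976 \left(1041 - 37\right) = \left(-2976\right) 1004 = -2987904$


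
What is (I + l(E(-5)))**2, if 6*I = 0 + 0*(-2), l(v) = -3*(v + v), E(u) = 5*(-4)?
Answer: 14400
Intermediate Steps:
E(u) = -20
l(v) = -6*v
I = 0 (I = (0 + 0*(-2))/6 = (0 + 0)/6 = (1/6)*0 = 0)
(I + l(E(-5)))**2 = (0 - 6*(-20))**2 = (0 + 120)**2 = 120**2 = 14400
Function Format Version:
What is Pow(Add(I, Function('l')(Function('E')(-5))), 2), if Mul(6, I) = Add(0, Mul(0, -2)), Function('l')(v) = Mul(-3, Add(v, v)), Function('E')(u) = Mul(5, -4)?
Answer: 14400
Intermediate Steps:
Function('E')(u) = -20
Function('l')(v) = Mul(-6, v) (Function('l')(v) = Mul(-3, Mul(2, v)) = Mul(-6, v))
I = 0 (I = Mul(Rational(1, 6), Add(0, Mul(0, -2))) = Mul(Rational(1, 6), Add(0, 0)) = Mul(Rational(1, 6), 0) = 0)
Pow(Add(I, Function('l')(Function('E')(-5))), 2) = Pow(Add(0, Mul(-6, -20)), 2) = Pow(Add(0, 120), 2) = Pow(120, 2) = 14400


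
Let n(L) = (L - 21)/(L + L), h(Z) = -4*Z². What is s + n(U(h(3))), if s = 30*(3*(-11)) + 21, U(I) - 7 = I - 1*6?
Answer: -4841/5 ≈ -968.20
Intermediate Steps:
U(I) = 1 + I (U(I) = 7 + (I - 1*6) = 7 + (I - 6) = 7 + (-6 + I) = 1 + I)
n(L) = (-21 + L)/(2*L) (n(L) = (-21 + L)/((2*L)) = (-21 + L)*(1/(2*L)) = (-21 + L)/(2*L))
s = -969 (s = 30*(-33) + 21 = -990 + 21 = -969)
s + n(U(h(3))) = -969 + (-21 + (1 - 4*3²))/(2*(1 - 4*3²)) = -969 + (-21 + (1 - 4*9))/(2*(1 - 4*9)) = -969 + (-21 + (1 - 36))/(2*(1 - 36)) = -969 + (½)*(-21 - 35)/(-35) = -969 + (½)*(-1/35)*(-56) = -969 + ⅘ = -4841/5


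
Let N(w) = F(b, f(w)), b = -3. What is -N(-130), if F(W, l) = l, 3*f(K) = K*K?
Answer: -16900/3 ≈ -5633.3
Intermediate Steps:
f(K) = K²/3 (f(K) = (K*K)/3 = K²/3)
N(w) = w²/3
-N(-130) = -(-130)²/3 = -16900/3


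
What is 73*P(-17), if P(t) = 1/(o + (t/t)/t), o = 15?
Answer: 1241/254 ≈ 4.8858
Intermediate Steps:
P(t) = 1/(15 + 1/t) (P(t) = 1/(15 + (t/t)/t) = 1/(15 + 1/t))
73*P(-17) = 73*(-17/(1 + 15*(-17))) = 73*(-17/(1 - 255)) = 73*(-17/(-254)) = 73*(-17*(-1/254)) = 73*(17/254) = 1241/254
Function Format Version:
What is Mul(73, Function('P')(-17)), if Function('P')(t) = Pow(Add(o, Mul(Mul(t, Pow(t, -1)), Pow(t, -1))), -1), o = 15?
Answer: Rational(1241, 254) ≈ 4.8858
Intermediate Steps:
Function('P')(t) = Pow(Add(15, Pow(t, -1)), -1) (Function('P')(t) = Pow(Add(15, Mul(Mul(t, Pow(t, -1)), Pow(t, -1))), -1) = Pow(Add(15, Mul(1, Pow(t, -1))), -1) = Pow(Add(15, Pow(t, -1)), -1))
Mul(73, Function('P')(-17)) = Mul(73, Mul(-17, Pow(Add(1, Mul(15, -17)), -1))) = Mul(73, Mul(-17, Pow(Add(1, -255), -1))) = Mul(73, Mul(-17, Pow(-254, -1))) = Mul(73, Mul(-17, Rational(-1, 254))) = Mul(73, Rational(17, 254)) = Rational(1241, 254)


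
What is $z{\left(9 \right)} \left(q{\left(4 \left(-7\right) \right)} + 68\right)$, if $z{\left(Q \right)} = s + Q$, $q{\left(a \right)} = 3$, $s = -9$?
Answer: $0$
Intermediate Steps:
$z{\left(Q \right)} = -9 + Q$
$z{\left(9 \right)} \left(q{\left(4 \left(-7\right) \right)} + 68\right) = \left(-9 + 9\right) \left(3 + 68\right) = 0 \cdot 71 = 0$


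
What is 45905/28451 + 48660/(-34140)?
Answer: 3046184/16188619 ≈ 0.18817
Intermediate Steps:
45905/28451 + 48660/(-34140) = 45905*(1/28451) + 48660*(-1/34140) = 45905/28451 - 811/569 = 3046184/16188619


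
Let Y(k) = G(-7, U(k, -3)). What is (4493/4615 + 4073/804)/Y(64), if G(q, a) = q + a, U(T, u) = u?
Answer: -22409267/37104600 ≈ -0.60395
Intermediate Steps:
G(q, a) = a + q
Y(k) = -10 (Y(k) = -3 - 7 = -10)
(4493/4615 + 4073/804)/Y(64) = (4493/4615 + 4073/804)/(-10) = (4493*(1/4615) + 4073*(1/804))*(-⅒) = (4493/4615 + 4073/804)*(-⅒) = (22409267/3710460)*(-⅒) = -22409267/37104600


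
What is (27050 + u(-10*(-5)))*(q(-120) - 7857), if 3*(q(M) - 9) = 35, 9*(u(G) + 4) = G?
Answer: -5723595176/27 ≈ -2.1198e+8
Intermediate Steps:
u(G) = -4 + G/9
q(M) = 62/3 (q(M) = 9 + (⅓)*35 = 9 + 35/3 = 62/3)
(27050 + u(-10*(-5)))*(q(-120) - 7857) = (27050 + (-4 + (-10*(-5))/9))*(62/3 - 7857) = (27050 + (-4 + (⅑)*50))*(-23509/3) = (27050 + (-4 + 50/9))*(-23509/3) = (27050 + 14/9)*(-23509/3) = (243464/9)*(-23509/3) = -5723595176/27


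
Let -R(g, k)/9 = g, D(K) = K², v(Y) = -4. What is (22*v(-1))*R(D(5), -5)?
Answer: 19800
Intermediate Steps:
R(g, k) = -9*g
(22*v(-1))*R(D(5), -5) = (22*(-4))*(-9*5²) = -(-792)*25 = -88*(-225) = 19800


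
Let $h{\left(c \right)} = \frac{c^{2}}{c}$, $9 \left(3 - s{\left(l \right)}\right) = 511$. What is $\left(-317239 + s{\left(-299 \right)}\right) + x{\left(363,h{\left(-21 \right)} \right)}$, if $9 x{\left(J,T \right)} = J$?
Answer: $- \frac{2855272}{9} \approx -3.1725 \cdot 10^{5}$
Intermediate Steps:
$s{\left(l \right)} = - \frac{484}{9}$ ($s{\left(l \right)} = 3 - \frac{511}{9} = - \frac{484}{9}$)
$h{\left(c \right)} = c$
$x{\left(J,T \right)} = \frac{J}{9}$
$\left(-317239 + s{\left(-299 \right)}\right) + x{\left(363,h{\left(-21 \right)} \right)} = \left(-317239 - \frac{484}{9}\right) + \frac{1}{9} \cdot 363 = - \frac{2855635}{9} + \frac{121}{3} = - \frac{2855272}{9}$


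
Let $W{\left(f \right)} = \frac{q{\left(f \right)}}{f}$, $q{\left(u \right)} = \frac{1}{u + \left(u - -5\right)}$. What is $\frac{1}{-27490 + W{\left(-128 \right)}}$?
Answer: $- \frac{32128}{883198719} \approx -3.6377 \cdot 10^{-5}$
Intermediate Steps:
$q{\left(u \right)} = \frac{1}{5 + 2 u}$ ($q{\left(u \right)} = \frac{1}{u + \left(u + 5\right)} = \frac{1}{u + \left(5 + u\right)} = \frac{1}{5 + 2 u}$)
$W{\left(f \right)} = \frac{1}{f \left(5 + 2 f\right)}$ ($W{\left(f \right)} = \frac{1}{\left(5 + 2 f\right) f} = \frac{1}{f \left(5 + 2 f\right)}$)
$\frac{1}{-27490 + W{\left(-128 \right)}} = \frac{1}{-27490 + \frac{1}{\left(-128\right) \left(5 + 2 \left(-128\right)\right)}} = \frac{1}{-27490 - \frac{1}{128 \left(5 - 256\right)}} = \frac{1}{-27490 - \frac{1}{128 \left(-251\right)}} = \frac{1}{-27490 - - \frac{1}{32128}} = \frac{1}{-27490 + \frac{1}{32128}} = \frac{1}{- \frac{883198719}{32128}} = - \frac{32128}{883198719}$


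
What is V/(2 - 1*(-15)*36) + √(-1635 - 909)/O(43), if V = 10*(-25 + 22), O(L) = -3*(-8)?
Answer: -15/271 + I*√159/6 ≈ -0.055351 + 2.1016*I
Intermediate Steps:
O(L) = 24
V = -30 (V = 10*(-3) = -30)
V/(2 - 1*(-15)*36) + √(-1635 - 909)/O(43) = -30/(2 - 1*(-15)*36) + √(-1635 - 909)/24 = -30/(2 + 15*36) + √(-2544)*(1/24) = -30/(2 + 540) + (4*I*√159)*(1/24) = -30/542 + I*√159/6 = -30*1/542 + I*√159/6 = -15/271 + I*√159/6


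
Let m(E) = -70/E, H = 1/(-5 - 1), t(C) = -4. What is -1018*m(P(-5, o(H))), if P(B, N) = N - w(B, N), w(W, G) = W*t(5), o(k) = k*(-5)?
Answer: -85512/23 ≈ -3717.9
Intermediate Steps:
H = -⅙ (H = 1/(-6) = -⅙ ≈ -0.16667)
o(k) = -5*k
w(W, G) = -4*W (w(W, G) = W*(-4) = -4*W)
P(B, N) = N + 4*B (P(B, N) = N - (-4)*B = N + 4*B)
-1018*m(P(-5, o(H))) = -(-71260)/(-5*(-⅙) + 4*(-5)) = -(-71260)/(⅚ - 20) = -(-71260)/(-115/6) = -(-71260)*(-6)/115 = -1018*84/23 = -85512/23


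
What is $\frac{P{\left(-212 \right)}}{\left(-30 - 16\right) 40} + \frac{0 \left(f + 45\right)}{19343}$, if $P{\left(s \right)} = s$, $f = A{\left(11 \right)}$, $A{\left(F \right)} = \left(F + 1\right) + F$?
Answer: $\frac{53}{460} \approx 0.11522$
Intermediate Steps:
$A{\left(F \right)} = 1 + 2 F$ ($A{\left(F \right)} = \left(1 + F\right) + F = 1 + 2 F$)
$f = 23$ ($f = 1 + 2 \cdot 11 = 1 + 22 = 23$)
$\frac{P{\left(-212 \right)}}{\left(-30 - 16\right) 40} + \frac{0 \left(f + 45\right)}{19343} = - \frac{212}{\left(-30 - 16\right) 40} + \frac{0 \left(23 + 45\right)}{19343} = - \frac{212}{\left(-46\right) 40} + 0 \cdot 68 \cdot \frac{1}{19343} = - \frac{212}{-1840} + 0 \cdot \frac{1}{19343} = \left(-212\right) \left(- \frac{1}{1840}\right) + 0 = \frac{53}{460} + 0 = \frac{53}{460}$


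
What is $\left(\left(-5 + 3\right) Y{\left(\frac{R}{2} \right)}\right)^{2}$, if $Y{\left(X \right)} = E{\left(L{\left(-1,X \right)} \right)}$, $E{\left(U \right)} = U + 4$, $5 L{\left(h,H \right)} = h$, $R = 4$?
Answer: $\frac{1444}{25} \approx 57.76$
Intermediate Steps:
$L{\left(h,H \right)} = \frac{h}{5}$
$E{\left(U \right)} = 4 + U$
$Y{\left(X \right)} = \frac{19}{5}$ ($Y{\left(X \right)} = 4 + \frac{1}{5} \left(-1\right) = 4 - \frac{1}{5} = \frac{19}{5}$)
$\left(\left(-5 + 3\right) Y{\left(\frac{R}{2} \right)}\right)^{2} = \left(\left(-5 + 3\right) \frac{19}{5}\right)^{2} = \left(\left(-2\right) \frac{19}{5}\right)^{2} = \left(- \frac{38}{5}\right)^{2} = \frac{1444}{25}$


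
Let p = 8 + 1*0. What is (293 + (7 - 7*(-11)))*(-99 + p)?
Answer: -34307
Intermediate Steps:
p = 8 (p = 8 + 0 = 8)
(293 + (7 - 7*(-11)))*(-99 + p) = (293 + (7 - 7*(-11)))*(-99 + 8) = (293 + (7 + 77))*(-91) = (293 + 84)*(-91) = 377*(-91) = -34307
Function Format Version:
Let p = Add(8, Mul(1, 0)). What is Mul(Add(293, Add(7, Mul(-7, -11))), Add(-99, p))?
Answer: -34307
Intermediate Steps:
p = 8 (p = Add(8, 0) = 8)
Mul(Add(293, Add(7, Mul(-7, -11))), Add(-99, p)) = Mul(Add(293, Add(7, Mul(-7, -11))), Add(-99, 8)) = Mul(Add(293, Add(7, 77)), -91) = Mul(Add(293, 84), -91) = Mul(377, -91) = -34307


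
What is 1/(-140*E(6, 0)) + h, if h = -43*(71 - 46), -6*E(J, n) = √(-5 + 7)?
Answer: -1075 + 3*√2/140 ≈ -1075.0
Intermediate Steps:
E(J, n) = -√2/6 (E(J, n) = -√(-5 + 7)/6 = -√2/6)
h = -1075 (h = -43*25 = -1075)
1/(-140*E(6, 0)) + h = 1/(-(-70)*√2/3) - 1075 = 1/(70*√2/3) - 1075 = 3*√2/140 - 1075 = -1075 + 3*√2/140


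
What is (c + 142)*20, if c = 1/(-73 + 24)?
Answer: 139140/49 ≈ 2839.6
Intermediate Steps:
c = -1/49 (c = 1/(-49) = -1/49 ≈ -0.020408)
(c + 142)*20 = (-1/49 + 142)*20 = (6957/49)*20 = 139140/49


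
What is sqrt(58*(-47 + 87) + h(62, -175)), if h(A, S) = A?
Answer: sqrt(2382) ≈ 48.806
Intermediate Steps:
sqrt(58*(-47 + 87) + h(62, -175)) = sqrt(58*(-47 + 87) + 62) = sqrt(58*40 + 62) = sqrt(2320 + 62) = sqrt(2382)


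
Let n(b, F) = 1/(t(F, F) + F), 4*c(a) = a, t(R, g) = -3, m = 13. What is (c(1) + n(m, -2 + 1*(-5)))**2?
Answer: 9/400 ≈ 0.022500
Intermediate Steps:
c(a) = a/4
n(b, F) = 1/(-3 + F)
(c(1) + n(m, -2 + 1*(-5)))**2 = ((1/4)*1 + 1/(-3 + (-2 + 1*(-5))))**2 = (1/4 + 1/(-3 + (-2 - 5)))**2 = (1/4 + 1/(-3 - 7))**2 = (1/4 + 1/(-10))**2 = (1/4 - 1/10)**2 = (3/20)**2 = 9/400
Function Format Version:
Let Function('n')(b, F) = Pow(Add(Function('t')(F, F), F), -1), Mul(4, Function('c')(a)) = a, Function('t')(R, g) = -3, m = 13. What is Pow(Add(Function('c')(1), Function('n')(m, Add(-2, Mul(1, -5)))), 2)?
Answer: Rational(9, 400) ≈ 0.022500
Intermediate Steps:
Function('c')(a) = Mul(Rational(1, 4), a)
Function('n')(b, F) = Pow(Add(-3, F), -1)
Pow(Add(Function('c')(1), Function('n')(m, Add(-2, Mul(1, -5)))), 2) = Pow(Add(Mul(Rational(1, 4), 1), Pow(Add(-3, Add(-2, Mul(1, -5))), -1)), 2) = Pow(Add(Rational(1, 4), Pow(Add(-3, Add(-2, -5)), -1)), 2) = Pow(Add(Rational(1, 4), Pow(Add(-3, -7), -1)), 2) = Pow(Add(Rational(1, 4), Pow(-10, -1)), 2) = Pow(Add(Rational(1, 4), Rational(-1, 10)), 2) = Pow(Rational(3, 20), 2) = Rational(9, 400)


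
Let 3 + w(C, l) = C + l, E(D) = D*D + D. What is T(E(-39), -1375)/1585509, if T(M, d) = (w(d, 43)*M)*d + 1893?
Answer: 906799381/528503 ≈ 1715.8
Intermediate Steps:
E(D) = D + D² (E(D) = D² + D = D + D²)
w(C, l) = -3 + C + l (w(C, l) = -3 + (C + l) = -3 + C + l)
T(M, d) = 1893 + M*d*(40 + d) (T(M, d) = ((-3 + d + 43)*M)*d + 1893 = ((40 + d)*M)*d + 1893 = (M*(40 + d))*d + 1893 = M*d*(40 + d) + 1893 = 1893 + M*d*(40 + d))
T(E(-39), -1375)/1585509 = (1893 - 39*(1 - 39)*(-1375)*(40 - 1375))/1585509 = (1893 - 39*(-38)*(-1375)*(-1335))*(1/1585509) = (1893 + 1482*(-1375)*(-1335))*(1/1585509) = (1893 + 2720396250)*(1/1585509) = 2720398143*(1/1585509) = 906799381/528503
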